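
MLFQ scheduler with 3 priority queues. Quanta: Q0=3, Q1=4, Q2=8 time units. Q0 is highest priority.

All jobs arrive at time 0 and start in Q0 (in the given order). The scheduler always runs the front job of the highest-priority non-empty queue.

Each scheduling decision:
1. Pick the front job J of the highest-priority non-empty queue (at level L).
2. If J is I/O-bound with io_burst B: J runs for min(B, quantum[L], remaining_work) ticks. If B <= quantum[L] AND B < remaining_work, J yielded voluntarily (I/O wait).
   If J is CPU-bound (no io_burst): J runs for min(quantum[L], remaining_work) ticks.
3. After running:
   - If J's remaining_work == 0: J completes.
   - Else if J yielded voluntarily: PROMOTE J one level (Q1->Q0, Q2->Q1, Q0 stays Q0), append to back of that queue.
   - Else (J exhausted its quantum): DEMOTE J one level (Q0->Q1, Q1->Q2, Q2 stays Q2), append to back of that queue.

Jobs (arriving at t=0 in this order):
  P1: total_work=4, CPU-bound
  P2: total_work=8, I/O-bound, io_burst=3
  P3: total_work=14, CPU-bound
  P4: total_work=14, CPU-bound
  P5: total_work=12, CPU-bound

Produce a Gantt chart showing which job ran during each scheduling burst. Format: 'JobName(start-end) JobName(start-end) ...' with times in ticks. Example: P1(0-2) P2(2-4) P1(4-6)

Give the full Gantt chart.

t=0-3: P1@Q0 runs 3, rem=1, quantum used, demote→Q1. Q0=[P2,P3,P4,P5] Q1=[P1] Q2=[]
t=3-6: P2@Q0 runs 3, rem=5, I/O yield, promote→Q0. Q0=[P3,P4,P5,P2] Q1=[P1] Q2=[]
t=6-9: P3@Q0 runs 3, rem=11, quantum used, demote→Q1. Q0=[P4,P5,P2] Q1=[P1,P3] Q2=[]
t=9-12: P4@Q0 runs 3, rem=11, quantum used, demote→Q1. Q0=[P5,P2] Q1=[P1,P3,P4] Q2=[]
t=12-15: P5@Q0 runs 3, rem=9, quantum used, demote→Q1. Q0=[P2] Q1=[P1,P3,P4,P5] Q2=[]
t=15-18: P2@Q0 runs 3, rem=2, I/O yield, promote→Q0. Q0=[P2] Q1=[P1,P3,P4,P5] Q2=[]
t=18-20: P2@Q0 runs 2, rem=0, completes. Q0=[] Q1=[P1,P3,P4,P5] Q2=[]
t=20-21: P1@Q1 runs 1, rem=0, completes. Q0=[] Q1=[P3,P4,P5] Q2=[]
t=21-25: P3@Q1 runs 4, rem=7, quantum used, demote→Q2. Q0=[] Q1=[P4,P5] Q2=[P3]
t=25-29: P4@Q1 runs 4, rem=7, quantum used, demote→Q2. Q0=[] Q1=[P5] Q2=[P3,P4]
t=29-33: P5@Q1 runs 4, rem=5, quantum used, demote→Q2. Q0=[] Q1=[] Q2=[P3,P4,P5]
t=33-40: P3@Q2 runs 7, rem=0, completes. Q0=[] Q1=[] Q2=[P4,P5]
t=40-47: P4@Q2 runs 7, rem=0, completes. Q0=[] Q1=[] Q2=[P5]
t=47-52: P5@Q2 runs 5, rem=0, completes. Q0=[] Q1=[] Q2=[]

Answer: P1(0-3) P2(3-6) P3(6-9) P4(9-12) P5(12-15) P2(15-18) P2(18-20) P1(20-21) P3(21-25) P4(25-29) P5(29-33) P3(33-40) P4(40-47) P5(47-52)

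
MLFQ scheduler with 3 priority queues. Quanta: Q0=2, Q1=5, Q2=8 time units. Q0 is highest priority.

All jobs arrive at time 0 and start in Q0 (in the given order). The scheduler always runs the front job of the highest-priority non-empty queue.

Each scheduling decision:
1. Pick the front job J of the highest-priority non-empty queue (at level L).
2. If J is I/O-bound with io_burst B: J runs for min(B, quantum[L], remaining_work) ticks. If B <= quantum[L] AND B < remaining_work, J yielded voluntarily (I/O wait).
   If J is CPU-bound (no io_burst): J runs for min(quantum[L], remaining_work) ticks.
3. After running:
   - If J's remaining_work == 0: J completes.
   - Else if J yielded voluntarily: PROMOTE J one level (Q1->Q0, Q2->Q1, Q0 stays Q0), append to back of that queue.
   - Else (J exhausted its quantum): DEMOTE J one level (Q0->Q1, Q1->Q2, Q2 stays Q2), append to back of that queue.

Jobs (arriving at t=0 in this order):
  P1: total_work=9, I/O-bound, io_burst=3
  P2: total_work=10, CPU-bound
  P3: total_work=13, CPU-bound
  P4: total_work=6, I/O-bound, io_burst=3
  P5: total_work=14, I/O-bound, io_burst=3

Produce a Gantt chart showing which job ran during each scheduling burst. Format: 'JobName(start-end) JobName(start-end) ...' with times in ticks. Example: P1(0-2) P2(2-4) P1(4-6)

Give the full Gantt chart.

t=0-2: P1@Q0 runs 2, rem=7, quantum used, demote→Q1. Q0=[P2,P3,P4,P5] Q1=[P1] Q2=[]
t=2-4: P2@Q0 runs 2, rem=8, quantum used, demote→Q1. Q0=[P3,P4,P5] Q1=[P1,P2] Q2=[]
t=4-6: P3@Q0 runs 2, rem=11, quantum used, demote→Q1. Q0=[P4,P5] Q1=[P1,P2,P3] Q2=[]
t=6-8: P4@Q0 runs 2, rem=4, quantum used, demote→Q1. Q0=[P5] Q1=[P1,P2,P3,P4] Q2=[]
t=8-10: P5@Q0 runs 2, rem=12, quantum used, demote→Q1. Q0=[] Q1=[P1,P2,P3,P4,P5] Q2=[]
t=10-13: P1@Q1 runs 3, rem=4, I/O yield, promote→Q0. Q0=[P1] Q1=[P2,P3,P4,P5] Q2=[]
t=13-15: P1@Q0 runs 2, rem=2, quantum used, demote→Q1. Q0=[] Q1=[P2,P3,P4,P5,P1] Q2=[]
t=15-20: P2@Q1 runs 5, rem=3, quantum used, demote→Q2. Q0=[] Q1=[P3,P4,P5,P1] Q2=[P2]
t=20-25: P3@Q1 runs 5, rem=6, quantum used, demote→Q2. Q0=[] Q1=[P4,P5,P1] Q2=[P2,P3]
t=25-28: P4@Q1 runs 3, rem=1, I/O yield, promote→Q0. Q0=[P4] Q1=[P5,P1] Q2=[P2,P3]
t=28-29: P4@Q0 runs 1, rem=0, completes. Q0=[] Q1=[P5,P1] Q2=[P2,P3]
t=29-32: P5@Q1 runs 3, rem=9, I/O yield, promote→Q0. Q0=[P5] Q1=[P1] Q2=[P2,P3]
t=32-34: P5@Q0 runs 2, rem=7, quantum used, demote→Q1. Q0=[] Q1=[P1,P5] Q2=[P2,P3]
t=34-36: P1@Q1 runs 2, rem=0, completes. Q0=[] Q1=[P5] Q2=[P2,P3]
t=36-39: P5@Q1 runs 3, rem=4, I/O yield, promote→Q0. Q0=[P5] Q1=[] Q2=[P2,P3]
t=39-41: P5@Q0 runs 2, rem=2, quantum used, demote→Q1. Q0=[] Q1=[P5] Q2=[P2,P3]
t=41-43: P5@Q1 runs 2, rem=0, completes. Q0=[] Q1=[] Q2=[P2,P3]
t=43-46: P2@Q2 runs 3, rem=0, completes. Q0=[] Q1=[] Q2=[P3]
t=46-52: P3@Q2 runs 6, rem=0, completes. Q0=[] Q1=[] Q2=[]

Answer: P1(0-2) P2(2-4) P3(4-6) P4(6-8) P5(8-10) P1(10-13) P1(13-15) P2(15-20) P3(20-25) P4(25-28) P4(28-29) P5(29-32) P5(32-34) P1(34-36) P5(36-39) P5(39-41) P5(41-43) P2(43-46) P3(46-52)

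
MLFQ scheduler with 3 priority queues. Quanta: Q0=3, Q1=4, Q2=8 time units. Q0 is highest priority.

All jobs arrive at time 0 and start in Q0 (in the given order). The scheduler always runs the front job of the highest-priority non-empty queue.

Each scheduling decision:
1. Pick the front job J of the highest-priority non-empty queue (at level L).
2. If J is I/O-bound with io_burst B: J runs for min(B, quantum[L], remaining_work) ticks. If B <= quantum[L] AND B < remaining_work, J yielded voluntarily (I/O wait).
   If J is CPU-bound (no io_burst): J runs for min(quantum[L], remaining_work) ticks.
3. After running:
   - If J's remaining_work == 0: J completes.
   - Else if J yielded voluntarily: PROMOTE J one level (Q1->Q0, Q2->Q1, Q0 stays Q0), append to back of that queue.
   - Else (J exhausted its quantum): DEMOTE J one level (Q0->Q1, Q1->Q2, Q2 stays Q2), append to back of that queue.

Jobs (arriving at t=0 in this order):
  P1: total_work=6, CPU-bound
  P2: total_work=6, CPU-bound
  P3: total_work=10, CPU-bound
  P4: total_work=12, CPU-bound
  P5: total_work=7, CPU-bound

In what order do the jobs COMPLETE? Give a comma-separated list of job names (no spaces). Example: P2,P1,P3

Answer: P1,P2,P5,P3,P4

Derivation:
t=0-3: P1@Q0 runs 3, rem=3, quantum used, demote→Q1. Q0=[P2,P3,P4,P5] Q1=[P1] Q2=[]
t=3-6: P2@Q0 runs 3, rem=3, quantum used, demote→Q1. Q0=[P3,P4,P5] Q1=[P1,P2] Q2=[]
t=6-9: P3@Q0 runs 3, rem=7, quantum used, demote→Q1. Q0=[P4,P5] Q1=[P1,P2,P3] Q2=[]
t=9-12: P4@Q0 runs 3, rem=9, quantum used, demote→Q1. Q0=[P5] Q1=[P1,P2,P3,P4] Q2=[]
t=12-15: P5@Q0 runs 3, rem=4, quantum used, demote→Q1. Q0=[] Q1=[P1,P2,P3,P4,P5] Q2=[]
t=15-18: P1@Q1 runs 3, rem=0, completes. Q0=[] Q1=[P2,P3,P4,P5] Q2=[]
t=18-21: P2@Q1 runs 3, rem=0, completes. Q0=[] Q1=[P3,P4,P5] Q2=[]
t=21-25: P3@Q1 runs 4, rem=3, quantum used, demote→Q2. Q0=[] Q1=[P4,P5] Q2=[P3]
t=25-29: P4@Q1 runs 4, rem=5, quantum used, demote→Q2. Q0=[] Q1=[P5] Q2=[P3,P4]
t=29-33: P5@Q1 runs 4, rem=0, completes. Q0=[] Q1=[] Q2=[P3,P4]
t=33-36: P3@Q2 runs 3, rem=0, completes. Q0=[] Q1=[] Q2=[P4]
t=36-41: P4@Q2 runs 5, rem=0, completes. Q0=[] Q1=[] Q2=[]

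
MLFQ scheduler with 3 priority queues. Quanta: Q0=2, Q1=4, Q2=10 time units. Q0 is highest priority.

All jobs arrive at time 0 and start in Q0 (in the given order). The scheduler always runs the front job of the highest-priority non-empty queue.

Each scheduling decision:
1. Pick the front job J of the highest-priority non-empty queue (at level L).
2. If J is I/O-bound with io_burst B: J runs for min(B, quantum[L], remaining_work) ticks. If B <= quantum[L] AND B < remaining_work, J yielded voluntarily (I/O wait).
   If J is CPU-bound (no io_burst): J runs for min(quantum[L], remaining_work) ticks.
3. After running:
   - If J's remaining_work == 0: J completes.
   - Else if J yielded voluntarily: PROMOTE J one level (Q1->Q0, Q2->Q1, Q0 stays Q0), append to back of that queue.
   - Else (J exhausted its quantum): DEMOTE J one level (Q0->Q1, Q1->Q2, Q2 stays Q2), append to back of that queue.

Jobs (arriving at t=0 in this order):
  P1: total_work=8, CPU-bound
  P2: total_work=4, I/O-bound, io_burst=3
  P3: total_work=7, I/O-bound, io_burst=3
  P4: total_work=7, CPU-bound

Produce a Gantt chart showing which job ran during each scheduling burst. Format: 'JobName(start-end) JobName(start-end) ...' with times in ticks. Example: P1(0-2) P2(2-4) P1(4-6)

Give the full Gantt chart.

Answer: P1(0-2) P2(2-4) P3(4-6) P4(6-8) P1(8-12) P2(12-14) P3(14-17) P3(17-19) P4(19-23) P1(23-25) P4(25-26)

Derivation:
t=0-2: P1@Q0 runs 2, rem=6, quantum used, demote→Q1. Q0=[P2,P3,P4] Q1=[P1] Q2=[]
t=2-4: P2@Q0 runs 2, rem=2, quantum used, demote→Q1. Q0=[P3,P4] Q1=[P1,P2] Q2=[]
t=4-6: P3@Q0 runs 2, rem=5, quantum used, demote→Q1. Q0=[P4] Q1=[P1,P2,P3] Q2=[]
t=6-8: P4@Q0 runs 2, rem=5, quantum used, demote→Q1. Q0=[] Q1=[P1,P2,P3,P4] Q2=[]
t=8-12: P1@Q1 runs 4, rem=2, quantum used, demote→Q2. Q0=[] Q1=[P2,P3,P4] Q2=[P1]
t=12-14: P2@Q1 runs 2, rem=0, completes. Q0=[] Q1=[P3,P4] Q2=[P1]
t=14-17: P3@Q1 runs 3, rem=2, I/O yield, promote→Q0. Q0=[P3] Q1=[P4] Q2=[P1]
t=17-19: P3@Q0 runs 2, rem=0, completes. Q0=[] Q1=[P4] Q2=[P1]
t=19-23: P4@Q1 runs 4, rem=1, quantum used, demote→Q2. Q0=[] Q1=[] Q2=[P1,P4]
t=23-25: P1@Q2 runs 2, rem=0, completes. Q0=[] Q1=[] Q2=[P4]
t=25-26: P4@Q2 runs 1, rem=0, completes. Q0=[] Q1=[] Q2=[]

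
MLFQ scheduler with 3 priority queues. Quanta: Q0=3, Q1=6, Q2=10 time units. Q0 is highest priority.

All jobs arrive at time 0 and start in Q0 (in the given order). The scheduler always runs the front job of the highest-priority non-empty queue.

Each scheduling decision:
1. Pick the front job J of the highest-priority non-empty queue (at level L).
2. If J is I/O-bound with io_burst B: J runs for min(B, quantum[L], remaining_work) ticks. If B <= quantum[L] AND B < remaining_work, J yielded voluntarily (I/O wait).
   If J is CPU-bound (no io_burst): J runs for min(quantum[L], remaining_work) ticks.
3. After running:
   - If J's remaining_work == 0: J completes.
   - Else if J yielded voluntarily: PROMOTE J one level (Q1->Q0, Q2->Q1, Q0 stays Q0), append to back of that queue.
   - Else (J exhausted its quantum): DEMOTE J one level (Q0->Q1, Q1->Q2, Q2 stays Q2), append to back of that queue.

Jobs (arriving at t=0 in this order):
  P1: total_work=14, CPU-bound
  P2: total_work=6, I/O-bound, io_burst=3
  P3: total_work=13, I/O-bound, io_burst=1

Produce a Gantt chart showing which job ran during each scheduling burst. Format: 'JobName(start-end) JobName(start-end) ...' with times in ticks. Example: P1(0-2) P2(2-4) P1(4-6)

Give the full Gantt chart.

Answer: P1(0-3) P2(3-6) P3(6-7) P2(7-10) P3(10-11) P3(11-12) P3(12-13) P3(13-14) P3(14-15) P3(15-16) P3(16-17) P3(17-18) P3(18-19) P3(19-20) P3(20-21) P3(21-22) P1(22-28) P1(28-33)

Derivation:
t=0-3: P1@Q0 runs 3, rem=11, quantum used, demote→Q1. Q0=[P2,P3] Q1=[P1] Q2=[]
t=3-6: P2@Q0 runs 3, rem=3, I/O yield, promote→Q0. Q0=[P3,P2] Q1=[P1] Q2=[]
t=6-7: P3@Q0 runs 1, rem=12, I/O yield, promote→Q0. Q0=[P2,P3] Q1=[P1] Q2=[]
t=7-10: P2@Q0 runs 3, rem=0, completes. Q0=[P3] Q1=[P1] Q2=[]
t=10-11: P3@Q0 runs 1, rem=11, I/O yield, promote→Q0. Q0=[P3] Q1=[P1] Q2=[]
t=11-12: P3@Q0 runs 1, rem=10, I/O yield, promote→Q0. Q0=[P3] Q1=[P1] Q2=[]
t=12-13: P3@Q0 runs 1, rem=9, I/O yield, promote→Q0. Q0=[P3] Q1=[P1] Q2=[]
t=13-14: P3@Q0 runs 1, rem=8, I/O yield, promote→Q0. Q0=[P3] Q1=[P1] Q2=[]
t=14-15: P3@Q0 runs 1, rem=7, I/O yield, promote→Q0. Q0=[P3] Q1=[P1] Q2=[]
t=15-16: P3@Q0 runs 1, rem=6, I/O yield, promote→Q0. Q0=[P3] Q1=[P1] Q2=[]
t=16-17: P3@Q0 runs 1, rem=5, I/O yield, promote→Q0. Q0=[P3] Q1=[P1] Q2=[]
t=17-18: P3@Q0 runs 1, rem=4, I/O yield, promote→Q0. Q0=[P3] Q1=[P1] Q2=[]
t=18-19: P3@Q0 runs 1, rem=3, I/O yield, promote→Q0. Q0=[P3] Q1=[P1] Q2=[]
t=19-20: P3@Q0 runs 1, rem=2, I/O yield, promote→Q0. Q0=[P3] Q1=[P1] Q2=[]
t=20-21: P3@Q0 runs 1, rem=1, I/O yield, promote→Q0. Q0=[P3] Q1=[P1] Q2=[]
t=21-22: P3@Q0 runs 1, rem=0, completes. Q0=[] Q1=[P1] Q2=[]
t=22-28: P1@Q1 runs 6, rem=5, quantum used, demote→Q2. Q0=[] Q1=[] Q2=[P1]
t=28-33: P1@Q2 runs 5, rem=0, completes. Q0=[] Q1=[] Q2=[]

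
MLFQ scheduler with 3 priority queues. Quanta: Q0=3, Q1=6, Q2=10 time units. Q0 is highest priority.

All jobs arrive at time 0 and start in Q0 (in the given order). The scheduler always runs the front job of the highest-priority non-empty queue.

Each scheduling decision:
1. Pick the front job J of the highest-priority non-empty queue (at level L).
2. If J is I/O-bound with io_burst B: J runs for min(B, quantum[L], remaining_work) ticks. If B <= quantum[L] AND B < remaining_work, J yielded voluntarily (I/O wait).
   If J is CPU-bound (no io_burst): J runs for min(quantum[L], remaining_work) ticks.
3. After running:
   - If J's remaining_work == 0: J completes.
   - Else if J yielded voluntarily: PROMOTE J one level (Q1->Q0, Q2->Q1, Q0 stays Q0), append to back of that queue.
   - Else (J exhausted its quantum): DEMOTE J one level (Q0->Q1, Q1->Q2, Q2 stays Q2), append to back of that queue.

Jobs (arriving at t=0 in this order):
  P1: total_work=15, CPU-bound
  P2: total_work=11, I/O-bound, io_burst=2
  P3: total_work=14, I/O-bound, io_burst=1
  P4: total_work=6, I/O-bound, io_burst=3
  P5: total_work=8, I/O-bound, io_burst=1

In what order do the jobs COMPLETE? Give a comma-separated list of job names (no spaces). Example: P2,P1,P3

Answer: P4,P2,P5,P3,P1

Derivation:
t=0-3: P1@Q0 runs 3, rem=12, quantum used, demote→Q1. Q0=[P2,P3,P4,P5] Q1=[P1] Q2=[]
t=3-5: P2@Q0 runs 2, rem=9, I/O yield, promote→Q0. Q0=[P3,P4,P5,P2] Q1=[P1] Q2=[]
t=5-6: P3@Q0 runs 1, rem=13, I/O yield, promote→Q0. Q0=[P4,P5,P2,P3] Q1=[P1] Q2=[]
t=6-9: P4@Q0 runs 3, rem=3, I/O yield, promote→Q0. Q0=[P5,P2,P3,P4] Q1=[P1] Q2=[]
t=9-10: P5@Q0 runs 1, rem=7, I/O yield, promote→Q0. Q0=[P2,P3,P4,P5] Q1=[P1] Q2=[]
t=10-12: P2@Q0 runs 2, rem=7, I/O yield, promote→Q0. Q0=[P3,P4,P5,P2] Q1=[P1] Q2=[]
t=12-13: P3@Q0 runs 1, rem=12, I/O yield, promote→Q0. Q0=[P4,P5,P2,P3] Q1=[P1] Q2=[]
t=13-16: P4@Q0 runs 3, rem=0, completes. Q0=[P5,P2,P3] Q1=[P1] Q2=[]
t=16-17: P5@Q0 runs 1, rem=6, I/O yield, promote→Q0. Q0=[P2,P3,P5] Q1=[P1] Q2=[]
t=17-19: P2@Q0 runs 2, rem=5, I/O yield, promote→Q0. Q0=[P3,P5,P2] Q1=[P1] Q2=[]
t=19-20: P3@Q0 runs 1, rem=11, I/O yield, promote→Q0. Q0=[P5,P2,P3] Q1=[P1] Q2=[]
t=20-21: P5@Q0 runs 1, rem=5, I/O yield, promote→Q0. Q0=[P2,P3,P5] Q1=[P1] Q2=[]
t=21-23: P2@Q0 runs 2, rem=3, I/O yield, promote→Q0. Q0=[P3,P5,P2] Q1=[P1] Q2=[]
t=23-24: P3@Q0 runs 1, rem=10, I/O yield, promote→Q0. Q0=[P5,P2,P3] Q1=[P1] Q2=[]
t=24-25: P5@Q0 runs 1, rem=4, I/O yield, promote→Q0. Q0=[P2,P3,P5] Q1=[P1] Q2=[]
t=25-27: P2@Q0 runs 2, rem=1, I/O yield, promote→Q0. Q0=[P3,P5,P2] Q1=[P1] Q2=[]
t=27-28: P3@Q0 runs 1, rem=9, I/O yield, promote→Q0. Q0=[P5,P2,P3] Q1=[P1] Q2=[]
t=28-29: P5@Q0 runs 1, rem=3, I/O yield, promote→Q0. Q0=[P2,P3,P5] Q1=[P1] Q2=[]
t=29-30: P2@Q0 runs 1, rem=0, completes. Q0=[P3,P5] Q1=[P1] Q2=[]
t=30-31: P3@Q0 runs 1, rem=8, I/O yield, promote→Q0. Q0=[P5,P3] Q1=[P1] Q2=[]
t=31-32: P5@Q0 runs 1, rem=2, I/O yield, promote→Q0. Q0=[P3,P5] Q1=[P1] Q2=[]
t=32-33: P3@Q0 runs 1, rem=7, I/O yield, promote→Q0. Q0=[P5,P3] Q1=[P1] Q2=[]
t=33-34: P5@Q0 runs 1, rem=1, I/O yield, promote→Q0. Q0=[P3,P5] Q1=[P1] Q2=[]
t=34-35: P3@Q0 runs 1, rem=6, I/O yield, promote→Q0. Q0=[P5,P3] Q1=[P1] Q2=[]
t=35-36: P5@Q0 runs 1, rem=0, completes. Q0=[P3] Q1=[P1] Q2=[]
t=36-37: P3@Q0 runs 1, rem=5, I/O yield, promote→Q0. Q0=[P3] Q1=[P1] Q2=[]
t=37-38: P3@Q0 runs 1, rem=4, I/O yield, promote→Q0. Q0=[P3] Q1=[P1] Q2=[]
t=38-39: P3@Q0 runs 1, rem=3, I/O yield, promote→Q0. Q0=[P3] Q1=[P1] Q2=[]
t=39-40: P3@Q0 runs 1, rem=2, I/O yield, promote→Q0. Q0=[P3] Q1=[P1] Q2=[]
t=40-41: P3@Q0 runs 1, rem=1, I/O yield, promote→Q0. Q0=[P3] Q1=[P1] Q2=[]
t=41-42: P3@Q0 runs 1, rem=0, completes. Q0=[] Q1=[P1] Q2=[]
t=42-48: P1@Q1 runs 6, rem=6, quantum used, demote→Q2. Q0=[] Q1=[] Q2=[P1]
t=48-54: P1@Q2 runs 6, rem=0, completes. Q0=[] Q1=[] Q2=[]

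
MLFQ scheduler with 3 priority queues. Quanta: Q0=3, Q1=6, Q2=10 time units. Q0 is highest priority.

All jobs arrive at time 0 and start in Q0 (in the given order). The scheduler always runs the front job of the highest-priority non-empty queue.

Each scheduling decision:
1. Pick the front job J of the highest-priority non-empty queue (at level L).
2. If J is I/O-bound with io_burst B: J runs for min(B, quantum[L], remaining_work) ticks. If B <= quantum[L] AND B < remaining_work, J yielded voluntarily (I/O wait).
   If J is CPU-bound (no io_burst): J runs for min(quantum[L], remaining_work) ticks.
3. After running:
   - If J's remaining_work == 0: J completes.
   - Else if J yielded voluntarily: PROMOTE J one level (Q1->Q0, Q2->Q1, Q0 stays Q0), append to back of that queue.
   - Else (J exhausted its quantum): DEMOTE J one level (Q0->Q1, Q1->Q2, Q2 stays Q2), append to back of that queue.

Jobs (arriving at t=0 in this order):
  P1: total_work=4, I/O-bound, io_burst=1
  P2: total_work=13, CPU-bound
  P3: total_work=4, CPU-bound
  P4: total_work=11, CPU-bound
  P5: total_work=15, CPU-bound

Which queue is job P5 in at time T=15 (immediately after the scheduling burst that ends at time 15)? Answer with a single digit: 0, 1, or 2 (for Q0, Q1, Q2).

t=0-1: P1@Q0 runs 1, rem=3, I/O yield, promote→Q0. Q0=[P2,P3,P4,P5,P1] Q1=[] Q2=[]
t=1-4: P2@Q0 runs 3, rem=10, quantum used, demote→Q1. Q0=[P3,P4,P5,P1] Q1=[P2] Q2=[]
t=4-7: P3@Q0 runs 3, rem=1, quantum used, demote→Q1. Q0=[P4,P5,P1] Q1=[P2,P3] Q2=[]
t=7-10: P4@Q0 runs 3, rem=8, quantum used, demote→Q1. Q0=[P5,P1] Q1=[P2,P3,P4] Q2=[]
t=10-13: P5@Q0 runs 3, rem=12, quantum used, demote→Q1. Q0=[P1] Q1=[P2,P3,P4,P5] Q2=[]
t=13-14: P1@Q0 runs 1, rem=2, I/O yield, promote→Q0. Q0=[P1] Q1=[P2,P3,P4,P5] Q2=[]
t=14-15: P1@Q0 runs 1, rem=1, I/O yield, promote→Q0. Q0=[P1] Q1=[P2,P3,P4,P5] Q2=[]
t=15-16: P1@Q0 runs 1, rem=0, completes. Q0=[] Q1=[P2,P3,P4,P5] Q2=[]
t=16-22: P2@Q1 runs 6, rem=4, quantum used, demote→Q2. Q0=[] Q1=[P3,P4,P5] Q2=[P2]
t=22-23: P3@Q1 runs 1, rem=0, completes. Q0=[] Q1=[P4,P5] Q2=[P2]
t=23-29: P4@Q1 runs 6, rem=2, quantum used, demote→Q2. Q0=[] Q1=[P5] Q2=[P2,P4]
t=29-35: P5@Q1 runs 6, rem=6, quantum used, demote→Q2. Q0=[] Q1=[] Q2=[P2,P4,P5]
t=35-39: P2@Q2 runs 4, rem=0, completes. Q0=[] Q1=[] Q2=[P4,P5]
t=39-41: P4@Q2 runs 2, rem=0, completes. Q0=[] Q1=[] Q2=[P5]
t=41-47: P5@Q2 runs 6, rem=0, completes. Q0=[] Q1=[] Q2=[]

Answer: 1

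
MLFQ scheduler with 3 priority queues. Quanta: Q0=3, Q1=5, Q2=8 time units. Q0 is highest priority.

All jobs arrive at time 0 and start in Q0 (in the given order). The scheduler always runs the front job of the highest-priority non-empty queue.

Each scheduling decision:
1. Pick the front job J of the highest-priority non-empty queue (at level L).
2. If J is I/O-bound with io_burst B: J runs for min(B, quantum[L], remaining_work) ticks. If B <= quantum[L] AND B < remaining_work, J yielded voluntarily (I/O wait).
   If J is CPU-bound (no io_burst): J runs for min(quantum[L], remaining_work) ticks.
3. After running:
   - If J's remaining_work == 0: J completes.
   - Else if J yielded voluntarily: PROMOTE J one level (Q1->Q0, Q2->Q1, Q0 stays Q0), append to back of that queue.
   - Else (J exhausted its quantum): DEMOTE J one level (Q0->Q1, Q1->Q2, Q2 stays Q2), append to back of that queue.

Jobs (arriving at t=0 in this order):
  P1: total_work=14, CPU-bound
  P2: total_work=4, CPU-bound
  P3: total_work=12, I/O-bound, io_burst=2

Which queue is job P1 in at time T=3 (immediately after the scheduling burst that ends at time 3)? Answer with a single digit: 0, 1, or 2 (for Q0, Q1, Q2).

Answer: 1

Derivation:
t=0-3: P1@Q0 runs 3, rem=11, quantum used, demote→Q1. Q0=[P2,P3] Q1=[P1] Q2=[]
t=3-6: P2@Q0 runs 3, rem=1, quantum used, demote→Q1. Q0=[P3] Q1=[P1,P2] Q2=[]
t=6-8: P3@Q0 runs 2, rem=10, I/O yield, promote→Q0. Q0=[P3] Q1=[P1,P2] Q2=[]
t=8-10: P3@Q0 runs 2, rem=8, I/O yield, promote→Q0. Q0=[P3] Q1=[P1,P2] Q2=[]
t=10-12: P3@Q0 runs 2, rem=6, I/O yield, promote→Q0. Q0=[P3] Q1=[P1,P2] Q2=[]
t=12-14: P3@Q0 runs 2, rem=4, I/O yield, promote→Q0. Q0=[P3] Q1=[P1,P2] Q2=[]
t=14-16: P3@Q0 runs 2, rem=2, I/O yield, promote→Q0. Q0=[P3] Q1=[P1,P2] Q2=[]
t=16-18: P3@Q0 runs 2, rem=0, completes. Q0=[] Q1=[P1,P2] Q2=[]
t=18-23: P1@Q1 runs 5, rem=6, quantum used, demote→Q2. Q0=[] Q1=[P2] Q2=[P1]
t=23-24: P2@Q1 runs 1, rem=0, completes. Q0=[] Q1=[] Q2=[P1]
t=24-30: P1@Q2 runs 6, rem=0, completes. Q0=[] Q1=[] Q2=[]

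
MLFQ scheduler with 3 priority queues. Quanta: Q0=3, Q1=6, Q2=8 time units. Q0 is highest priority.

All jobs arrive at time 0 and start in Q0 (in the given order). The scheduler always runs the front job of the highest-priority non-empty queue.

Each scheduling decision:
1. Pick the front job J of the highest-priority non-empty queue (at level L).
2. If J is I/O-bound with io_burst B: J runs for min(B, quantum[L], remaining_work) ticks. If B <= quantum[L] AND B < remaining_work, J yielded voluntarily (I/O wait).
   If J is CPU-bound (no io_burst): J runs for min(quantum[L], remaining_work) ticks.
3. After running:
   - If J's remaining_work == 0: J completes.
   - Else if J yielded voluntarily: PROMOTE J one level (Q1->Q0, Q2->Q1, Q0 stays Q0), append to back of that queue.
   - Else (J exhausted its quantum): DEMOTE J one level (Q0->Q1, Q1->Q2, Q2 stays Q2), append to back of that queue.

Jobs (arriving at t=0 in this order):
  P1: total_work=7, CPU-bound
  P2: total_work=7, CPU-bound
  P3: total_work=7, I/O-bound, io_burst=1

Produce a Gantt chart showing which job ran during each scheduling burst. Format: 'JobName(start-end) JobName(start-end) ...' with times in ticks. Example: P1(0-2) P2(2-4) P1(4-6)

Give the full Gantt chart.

t=0-3: P1@Q0 runs 3, rem=4, quantum used, demote→Q1. Q0=[P2,P3] Q1=[P1] Q2=[]
t=3-6: P2@Q0 runs 3, rem=4, quantum used, demote→Q1. Q0=[P3] Q1=[P1,P2] Q2=[]
t=6-7: P3@Q0 runs 1, rem=6, I/O yield, promote→Q0. Q0=[P3] Q1=[P1,P2] Q2=[]
t=7-8: P3@Q0 runs 1, rem=5, I/O yield, promote→Q0. Q0=[P3] Q1=[P1,P2] Q2=[]
t=8-9: P3@Q0 runs 1, rem=4, I/O yield, promote→Q0. Q0=[P3] Q1=[P1,P2] Q2=[]
t=9-10: P3@Q0 runs 1, rem=3, I/O yield, promote→Q0. Q0=[P3] Q1=[P1,P2] Q2=[]
t=10-11: P3@Q0 runs 1, rem=2, I/O yield, promote→Q0. Q0=[P3] Q1=[P1,P2] Q2=[]
t=11-12: P3@Q0 runs 1, rem=1, I/O yield, promote→Q0. Q0=[P3] Q1=[P1,P2] Q2=[]
t=12-13: P3@Q0 runs 1, rem=0, completes. Q0=[] Q1=[P1,P2] Q2=[]
t=13-17: P1@Q1 runs 4, rem=0, completes. Q0=[] Q1=[P2] Q2=[]
t=17-21: P2@Q1 runs 4, rem=0, completes. Q0=[] Q1=[] Q2=[]

Answer: P1(0-3) P2(3-6) P3(6-7) P3(7-8) P3(8-9) P3(9-10) P3(10-11) P3(11-12) P3(12-13) P1(13-17) P2(17-21)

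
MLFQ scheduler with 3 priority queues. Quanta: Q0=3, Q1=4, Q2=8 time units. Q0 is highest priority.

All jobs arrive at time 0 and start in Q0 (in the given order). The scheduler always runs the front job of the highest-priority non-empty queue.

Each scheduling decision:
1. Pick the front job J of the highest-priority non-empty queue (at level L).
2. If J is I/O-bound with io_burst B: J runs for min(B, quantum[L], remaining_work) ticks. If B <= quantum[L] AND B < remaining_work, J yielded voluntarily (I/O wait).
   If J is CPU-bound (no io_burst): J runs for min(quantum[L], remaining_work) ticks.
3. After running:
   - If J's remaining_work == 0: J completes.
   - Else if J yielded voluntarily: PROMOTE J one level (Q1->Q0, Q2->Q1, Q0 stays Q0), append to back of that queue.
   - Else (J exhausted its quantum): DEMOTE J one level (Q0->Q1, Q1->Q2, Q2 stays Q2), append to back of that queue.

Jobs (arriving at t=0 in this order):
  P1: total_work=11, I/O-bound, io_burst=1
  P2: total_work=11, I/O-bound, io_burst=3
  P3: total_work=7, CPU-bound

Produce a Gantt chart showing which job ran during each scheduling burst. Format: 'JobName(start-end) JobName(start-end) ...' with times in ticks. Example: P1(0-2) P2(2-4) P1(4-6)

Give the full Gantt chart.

t=0-1: P1@Q0 runs 1, rem=10, I/O yield, promote→Q0. Q0=[P2,P3,P1] Q1=[] Q2=[]
t=1-4: P2@Q0 runs 3, rem=8, I/O yield, promote→Q0. Q0=[P3,P1,P2] Q1=[] Q2=[]
t=4-7: P3@Q0 runs 3, rem=4, quantum used, demote→Q1. Q0=[P1,P2] Q1=[P3] Q2=[]
t=7-8: P1@Q0 runs 1, rem=9, I/O yield, promote→Q0. Q0=[P2,P1] Q1=[P3] Q2=[]
t=8-11: P2@Q0 runs 3, rem=5, I/O yield, promote→Q0. Q0=[P1,P2] Q1=[P3] Q2=[]
t=11-12: P1@Q0 runs 1, rem=8, I/O yield, promote→Q0. Q0=[P2,P1] Q1=[P3] Q2=[]
t=12-15: P2@Q0 runs 3, rem=2, I/O yield, promote→Q0. Q0=[P1,P2] Q1=[P3] Q2=[]
t=15-16: P1@Q0 runs 1, rem=7, I/O yield, promote→Q0. Q0=[P2,P1] Q1=[P3] Q2=[]
t=16-18: P2@Q0 runs 2, rem=0, completes. Q0=[P1] Q1=[P3] Q2=[]
t=18-19: P1@Q0 runs 1, rem=6, I/O yield, promote→Q0. Q0=[P1] Q1=[P3] Q2=[]
t=19-20: P1@Q0 runs 1, rem=5, I/O yield, promote→Q0. Q0=[P1] Q1=[P3] Q2=[]
t=20-21: P1@Q0 runs 1, rem=4, I/O yield, promote→Q0. Q0=[P1] Q1=[P3] Q2=[]
t=21-22: P1@Q0 runs 1, rem=3, I/O yield, promote→Q0. Q0=[P1] Q1=[P3] Q2=[]
t=22-23: P1@Q0 runs 1, rem=2, I/O yield, promote→Q0. Q0=[P1] Q1=[P3] Q2=[]
t=23-24: P1@Q0 runs 1, rem=1, I/O yield, promote→Q0. Q0=[P1] Q1=[P3] Q2=[]
t=24-25: P1@Q0 runs 1, rem=0, completes. Q0=[] Q1=[P3] Q2=[]
t=25-29: P3@Q1 runs 4, rem=0, completes. Q0=[] Q1=[] Q2=[]

Answer: P1(0-1) P2(1-4) P3(4-7) P1(7-8) P2(8-11) P1(11-12) P2(12-15) P1(15-16) P2(16-18) P1(18-19) P1(19-20) P1(20-21) P1(21-22) P1(22-23) P1(23-24) P1(24-25) P3(25-29)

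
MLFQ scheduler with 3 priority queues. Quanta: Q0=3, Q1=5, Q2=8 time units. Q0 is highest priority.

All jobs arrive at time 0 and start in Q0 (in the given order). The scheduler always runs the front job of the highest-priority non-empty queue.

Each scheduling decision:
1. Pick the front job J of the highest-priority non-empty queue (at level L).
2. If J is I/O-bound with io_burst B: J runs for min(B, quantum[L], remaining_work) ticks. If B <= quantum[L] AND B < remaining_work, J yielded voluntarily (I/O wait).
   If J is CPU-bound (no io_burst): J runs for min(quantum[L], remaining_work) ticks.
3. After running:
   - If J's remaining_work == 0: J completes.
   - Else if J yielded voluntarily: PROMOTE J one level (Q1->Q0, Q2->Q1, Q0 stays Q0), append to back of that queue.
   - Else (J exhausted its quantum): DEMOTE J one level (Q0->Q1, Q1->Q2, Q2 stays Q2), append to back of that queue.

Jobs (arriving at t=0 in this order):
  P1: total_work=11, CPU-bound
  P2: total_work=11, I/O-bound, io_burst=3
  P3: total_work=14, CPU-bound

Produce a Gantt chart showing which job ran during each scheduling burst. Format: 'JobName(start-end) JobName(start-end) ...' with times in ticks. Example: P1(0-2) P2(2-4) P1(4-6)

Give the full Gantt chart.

t=0-3: P1@Q0 runs 3, rem=8, quantum used, demote→Q1. Q0=[P2,P3] Q1=[P1] Q2=[]
t=3-6: P2@Q0 runs 3, rem=8, I/O yield, promote→Q0. Q0=[P3,P2] Q1=[P1] Q2=[]
t=6-9: P3@Q0 runs 3, rem=11, quantum used, demote→Q1. Q0=[P2] Q1=[P1,P3] Q2=[]
t=9-12: P2@Q0 runs 3, rem=5, I/O yield, promote→Q0. Q0=[P2] Q1=[P1,P3] Q2=[]
t=12-15: P2@Q0 runs 3, rem=2, I/O yield, promote→Q0. Q0=[P2] Q1=[P1,P3] Q2=[]
t=15-17: P2@Q0 runs 2, rem=0, completes. Q0=[] Q1=[P1,P3] Q2=[]
t=17-22: P1@Q1 runs 5, rem=3, quantum used, demote→Q2. Q0=[] Q1=[P3] Q2=[P1]
t=22-27: P3@Q1 runs 5, rem=6, quantum used, demote→Q2. Q0=[] Q1=[] Q2=[P1,P3]
t=27-30: P1@Q2 runs 3, rem=0, completes. Q0=[] Q1=[] Q2=[P3]
t=30-36: P3@Q2 runs 6, rem=0, completes. Q0=[] Q1=[] Q2=[]

Answer: P1(0-3) P2(3-6) P3(6-9) P2(9-12) P2(12-15) P2(15-17) P1(17-22) P3(22-27) P1(27-30) P3(30-36)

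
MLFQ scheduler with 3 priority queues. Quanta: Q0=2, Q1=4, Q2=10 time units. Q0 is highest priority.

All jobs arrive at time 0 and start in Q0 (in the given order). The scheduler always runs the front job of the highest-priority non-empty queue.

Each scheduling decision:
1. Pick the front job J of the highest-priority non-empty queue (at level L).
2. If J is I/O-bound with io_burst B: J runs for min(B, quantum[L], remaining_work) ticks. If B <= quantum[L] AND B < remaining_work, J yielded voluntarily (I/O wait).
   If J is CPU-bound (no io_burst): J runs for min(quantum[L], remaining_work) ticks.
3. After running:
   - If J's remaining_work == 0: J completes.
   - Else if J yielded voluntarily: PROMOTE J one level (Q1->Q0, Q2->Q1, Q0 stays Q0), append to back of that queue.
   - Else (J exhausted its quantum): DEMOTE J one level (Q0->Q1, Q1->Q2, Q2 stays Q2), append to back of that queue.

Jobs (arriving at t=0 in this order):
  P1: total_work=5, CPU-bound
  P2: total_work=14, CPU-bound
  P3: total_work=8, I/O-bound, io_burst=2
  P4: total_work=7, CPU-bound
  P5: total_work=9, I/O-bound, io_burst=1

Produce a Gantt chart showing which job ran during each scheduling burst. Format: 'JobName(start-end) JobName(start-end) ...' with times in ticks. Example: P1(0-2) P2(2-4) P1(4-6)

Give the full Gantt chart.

Answer: P1(0-2) P2(2-4) P3(4-6) P4(6-8) P5(8-9) P3(9-11) P5(11-12) P3(12-14) P5(14-15) P3(15-17) P5(17-18) P5(18-19) P5(19-20) P5(20-21) P5(21-22) P5(22-23) P1(23-26) P2(26-30) P4(30-34) P2(34-42) P4(42-43)

Derivation:
t=0-2: P1@Q0 runs 2, rem=3, quantum used, demote→Q1. Q0=[P2,P3,P4,P5] Q1=[P1] Q2=[]
t=2-4: P2@Q0 runs 2, rem=12, quantum used, demote→Q1. Q0=[P3,P4,P5] Q1=[P1,P2] Q2=[]
t=4-6: P3@Q0 runs 2, rem=6, I/O yield, promote→Q0. Q0=[P4,P5,P3] Q1=[P1,P2] Q2=[]
t=6-8: P4@Q0 runs 2, rem=5, quantum used, demote→Q1. Q0=[P5,P3] Q1=[P1,P2,P4] Q2=[]
t=8-9: P5@Q0 runs 1, rem=8, I/O yield, promote→Q0. Q0=[P3,P5] Q1=[P1,P2,P4] Q2=[]
t=9-11: P3@Q0 runs 2, rem=4, I/O yield, promote→Q0. Q0=[P5,P3] Q1=[P1,P2,P4] Q2=[]
t=11-12: P5@Q0 runs 1, rem=7, I/O yield, promote→Q0. Q0=[P3,P5] Q1=[P1,P2,P4] Q2=[]
t=12-14: P3@Q0 runs 2, rem=2, I/O yield, promote→Q0. Q0=[P5,P3] Q1=[P1,P2,P4] Q2=[]
t=14-15: P5@Q0 runs 1, rem=6, I/O yield, promote→Q0. Q0=[P3,P5] Q1=[P1,P2,P4] Q2=[]
t=15-17: P3@Q0 runs 2, rem=0, completes. Q0=[P5] Q1=[P1,P2,P4] Q2=[]
t=17-18: P5@Q0 runs 1, rem=5, I/O yield, promote→Q0. Q0=[P5] Q1=[P1,P2,P4] Q2=[]
t=18-19: P5@Q0 runs 1, rem=4, I/O yield, promote→Q0. Q0=[P5] Q1=[P1,P2,P4] Q2=[]
t=19-20: P5@Q0 runs 1, rem=3, I/O yield, promote→Q0. Q0=[P5] Q1=[P1,P2,P4] Q2=[]
t=20-21: P5@Q0 runs 1, rem=2, I/O yield, promote→Q0. Q0=[P5] Q1=[P1,P2,P4] Q2=[]
t=21-22: P5@Q0 runs 1, rem=1, I/O yield, promote→Q0. Q0=[P5] Q1=[P1,P2,P4] Q2=[]
t=22-23: P5@Q0 runs 1, rem=0, completes. Q0=[] Q1=[P1,P2,P4] Q2=[]
t=23-26: P1@Q1 runs 3, rem=0, completes. Q0=[] Q1=[P2,P4] Q2=[]
t=26-30: P2@Q1 runs 4, rem=8, quantum used, demote→Q2. Q0=[] Q1=[P4] Q2=[P2]
t=30-34: P4@Q1 runs 4, rem=1, quantum used, demote→Q2. Q0=[] Q1=[] Q2=[P2,P4]
t=34-42: P2@Q2 runs 8, rem=0, completes. Q0=[] Q1=[] Q2=[P4]
t=42-43: P4@Q2 runs 1, rem=0, completes. Q0=[] Q1=[] Q2=[]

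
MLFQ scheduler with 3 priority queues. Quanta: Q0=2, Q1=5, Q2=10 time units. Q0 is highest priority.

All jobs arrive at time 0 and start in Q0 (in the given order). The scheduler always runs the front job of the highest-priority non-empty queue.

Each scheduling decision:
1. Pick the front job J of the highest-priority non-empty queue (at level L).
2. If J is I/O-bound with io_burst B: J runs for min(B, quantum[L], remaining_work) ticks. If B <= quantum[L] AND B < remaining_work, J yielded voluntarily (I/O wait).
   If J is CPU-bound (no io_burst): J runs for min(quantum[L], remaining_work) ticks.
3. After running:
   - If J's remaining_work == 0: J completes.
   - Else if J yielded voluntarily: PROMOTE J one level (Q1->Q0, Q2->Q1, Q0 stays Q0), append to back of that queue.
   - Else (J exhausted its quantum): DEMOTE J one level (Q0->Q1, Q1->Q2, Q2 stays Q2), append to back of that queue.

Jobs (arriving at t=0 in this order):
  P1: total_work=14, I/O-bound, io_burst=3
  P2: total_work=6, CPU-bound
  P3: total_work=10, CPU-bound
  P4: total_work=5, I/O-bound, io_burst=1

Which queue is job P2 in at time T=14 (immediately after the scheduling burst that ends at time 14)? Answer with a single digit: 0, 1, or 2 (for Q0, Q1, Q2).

Answer: 1

Derivation:
t=0-2: P1@Q0 runs 2, rem=12, quantum used, demote→Q1. Q0=[P2,P3,P4] Q1=[P1] Q2=[]
t=2-4: P2@Q0 runs 2, rem=4, quantum used, demote→Q1. Q0=[P3,P4] Q1=[P1,P2] Q2=[]
t=4-6: P3@Q0 runs 2, rem=8, quantum used, demote→Q1. Q0=[P4] Q1=[P1,P2,P3] Q2=[]
t=6-7: P4@Q0 runs 1, rem=4, I/O yield, promote→Q0. Q0=[P4] Q1=[P1,P2,P3] Q2=[]
t=7-8: P4@Q0 runs 1, rem=3, I/O yield, promote→Q0. Q0=[P4] Q1=[P1,P2,P3] Q2=[]
t=8-9: P4@Q0 runs 1, rem=2, I/O yield, promote→Q0. Q0=[P4] Q1=[P1,P2,P3] Q2=[]
t=9-10: P4@Q0 runs 1, rem=1, I/O yield, promote→Q0. Q0=[P4] Q1=[P1,P2,P3] Q2=[]
t=10-11: P4@Q0 runs 1, rem=0, completes. Q0=[] Q1=[P1,P2,P3] Q2=[]
t=11-14: P1@Q1 runs 3, rem=9, I/O yield, promote→Q0. Q0=[P1] Q1=[P2,P3] Q2=[]
t=14-16: P1@Q0 runs 2, rem=7, quantum used, demote→Q1. Q0=[] Q1=[P2,P3,P1] Q2=[]
t=16-20: P2@Q1 runs 4, rem=0, completes. Q0=[] Q1=[P3,P1] Q2=[]
t=20-25: P3@Q1 runs 5, rem=3, quantum used, demote→Q2. Q0=[] Q1=[P1] Q2=[P3]
t=25-28: P1@Q1 runs 3, rem=4, I/O yield, promote→Q0. Q0=[P1] Q1=[] Q2=[P3]
t=28-30: P1@Q0 runs 2, rem=2, quantum used, demote→Q1. Q0=[] Q1=[P1] Q2=[P3]
t=30-32: P1@Q1 runs 2, rem=0, completes. Q0=[] Q1=[] Q2=[P3]
t=32-35: P3@Q2 runs 3, rem=0, completes. Q0=[] Q1=[] Q2=[]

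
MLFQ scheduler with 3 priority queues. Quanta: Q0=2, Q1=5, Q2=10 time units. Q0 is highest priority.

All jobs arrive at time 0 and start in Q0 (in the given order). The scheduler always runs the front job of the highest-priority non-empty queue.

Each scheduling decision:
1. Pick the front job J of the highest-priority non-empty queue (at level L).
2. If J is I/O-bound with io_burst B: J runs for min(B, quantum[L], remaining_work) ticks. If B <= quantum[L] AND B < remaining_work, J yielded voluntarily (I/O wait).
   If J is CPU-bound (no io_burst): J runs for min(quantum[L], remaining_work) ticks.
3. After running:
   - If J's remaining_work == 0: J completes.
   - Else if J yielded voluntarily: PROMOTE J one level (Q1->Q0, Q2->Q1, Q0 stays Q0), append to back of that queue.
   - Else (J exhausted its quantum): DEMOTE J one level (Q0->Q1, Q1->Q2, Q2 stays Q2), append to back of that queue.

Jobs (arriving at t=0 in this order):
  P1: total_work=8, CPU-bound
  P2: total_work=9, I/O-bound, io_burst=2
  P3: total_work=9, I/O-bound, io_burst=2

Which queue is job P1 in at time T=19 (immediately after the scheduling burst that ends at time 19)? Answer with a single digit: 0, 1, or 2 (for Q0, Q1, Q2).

t=0-2: P1@Q0 runs 2, rem=6, quantum used, demote→Q1. Q0=[P2,P3] Q1=[P1] Q2=[]
t=2-4: P2@Q0 runs 2, rem=7, I/O yield, promote→Q0. Q0=[P3,P2] Q1=[P1] Q2=[]
t=4-6: P3@Q0 runs 2, rem=7, I/O yield, promote→Q0. Q0=[P2,P3] Q1=[P1] Q2=[]
t=6-8: P2@Q0 runs 2, rem=5, I/O yield, promote→Q0. Q0=[P3,P2] Q1=[P1] Q2=[]
t=8-10: P3@Q0 runs 2, rem=5, I/O yield, promote→Q0. Q0=[P2,P3] Q1=[P1] Q2=[]
t=10-12: P2@Q0 runs 2, rem=3, I/O yield, promote→Q0. Q0=[P3,P2] Q1=[P1] Q2=[]
t=12-14: P3@Q0 runs 2, rem=3, I/O yield, promote→Q0. Q0=[P2,P3] Q1=[P1] Q2=[]
t=14-16: P2@Q0 runs 2, rem=1, I/O yield, promote→Q0. Q0=[P3,P2] Q1=[P1] Q2=[]
t=16-18: P3@Q0 runs 2, rem=1, I/O yield, promote→Q0. Q0=[P2,P3] Q1=[P1] Q2=[]
t=18-19: P2@Q0 runs 1, rem=0, completes. Q0=[P3] Q1=[P1] Q2=[]
t=19-20: P3@Q0 runs 1, rem=0, completes. Q0=[] Q1=[P1] Q2=[]
t=20-25: P1@Q1 runs 5, rem=1, quantum used, demote→Q2. Q0=[] Q1=[] Q2=[P1]
t=25-26: P1@Q2 runs 1, rem=0, completes. Q0=[] Q1=[] Q2=[]

Answer: 1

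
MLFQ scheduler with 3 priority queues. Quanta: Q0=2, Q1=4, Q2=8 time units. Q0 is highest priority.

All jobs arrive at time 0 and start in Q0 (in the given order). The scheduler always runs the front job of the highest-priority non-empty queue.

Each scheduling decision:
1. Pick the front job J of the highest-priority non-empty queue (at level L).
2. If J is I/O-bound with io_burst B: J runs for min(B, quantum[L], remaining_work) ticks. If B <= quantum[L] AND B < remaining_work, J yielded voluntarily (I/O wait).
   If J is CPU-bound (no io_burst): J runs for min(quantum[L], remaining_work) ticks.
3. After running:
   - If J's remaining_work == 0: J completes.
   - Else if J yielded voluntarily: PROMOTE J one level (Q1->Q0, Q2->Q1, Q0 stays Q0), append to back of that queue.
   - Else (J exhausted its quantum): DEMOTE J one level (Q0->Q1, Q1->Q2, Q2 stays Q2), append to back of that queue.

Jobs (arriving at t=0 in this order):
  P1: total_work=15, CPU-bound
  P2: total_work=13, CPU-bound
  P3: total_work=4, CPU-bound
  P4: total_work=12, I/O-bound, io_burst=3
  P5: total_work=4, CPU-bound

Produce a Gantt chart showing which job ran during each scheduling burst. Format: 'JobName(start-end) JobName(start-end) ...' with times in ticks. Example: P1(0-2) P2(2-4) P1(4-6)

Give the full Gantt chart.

Answer: P1(0-2) P2(2-4) P3(4-6) P4(6-8) P5(8-10) P1(10-14) P2(14-18) P3(18-20) P4(20-23) P4(23-25) P5(25-27) P4(27-30) P4(30-32) P1(32-40) P2(40-47) P1(47-48)

Derivation:
t=0-2: P1@Q0 runs 2, rem=13, quantum used, demote→Q1. Q0=[P2,P3,P4,P5] Q1=[P1] Q2=[]
t=2-4: P2@Q0 runs 2, rem=11, quantum used, demote→Q1. Q0=[P3,P4,P5] Q1=[P1,P2] Q2=[]
t=4-6: P3@Q0 runs 2, rem=2, quantum used, demote→Q1. Q0=[P4,P5] Q1=[P1,P2,P3] Q2=[]
t=6-8: P4@Q0 runs 2, rem=10, quantum used, demote→Q1. Q0=[P5] Q1=[P1,P2,P3,P4] Q2=[]
t=8-10: P5@Q0 runs 2, rem=2, quantum used, demote→Q1. Q0=[] Q1=[P1,P2,P3,P4,P5] Q2=[]
t=10-14: P1@Q1 runs 4, rem=9, quantum used, demote→Q2. Q0=[] Q1=[P2,P3,P4,P5] Q2=[P1]
t=14-18: P2@Q1 runs 4, rem=7, quantum used, demote→Q2. Q0=[] Q1=[P3,P4,P5] Q2=[P1,P2]
t=18-20: P3@Q1 runs 2, rem=0, completes. Q0=[] Q1=[P4,P5] Q2=[P1,P2]
t=20-23: P4@Q1 runs 3, rem=7, I/O yield, promote→Q0. Q0=[P4] Q1=[P5] Q2=[P1,P2]
t=23-25: P4@Q0 runs 2, rem=5, quantum used, demote→Q1. Q0=[] Q1=[P5,P4] Q2=[P1,P2]
t=25-27: P5@Q1 runs 2, rem=0, completes. Q0=[] Q1=[P4] Q2=[P1,P2]
t=27-30: P4@Q1 runs 3, rem=2, I/O yield, promote→Q0. Q0=[P4] Q1=[] Q2=[P1,P2]
t=30-32: P4@Q0 runs 2, rem=0, completes. Q0=[] Q1=[] Q2=[P1,P2]
t=32-40: P1@Q2 runs 8, rem=1, quantum used, demote→Q2. Q0=[] Q1=[] Q2=[P2,P1]
t=40-47: P2@Q2 runs 7, rem=0, completes. Q0=[] Q1=[] Q2=[P1]
t=47-48: P1@Q2 runs 1, rem=0, completes. Q0=[] Q1=[] Q2=[]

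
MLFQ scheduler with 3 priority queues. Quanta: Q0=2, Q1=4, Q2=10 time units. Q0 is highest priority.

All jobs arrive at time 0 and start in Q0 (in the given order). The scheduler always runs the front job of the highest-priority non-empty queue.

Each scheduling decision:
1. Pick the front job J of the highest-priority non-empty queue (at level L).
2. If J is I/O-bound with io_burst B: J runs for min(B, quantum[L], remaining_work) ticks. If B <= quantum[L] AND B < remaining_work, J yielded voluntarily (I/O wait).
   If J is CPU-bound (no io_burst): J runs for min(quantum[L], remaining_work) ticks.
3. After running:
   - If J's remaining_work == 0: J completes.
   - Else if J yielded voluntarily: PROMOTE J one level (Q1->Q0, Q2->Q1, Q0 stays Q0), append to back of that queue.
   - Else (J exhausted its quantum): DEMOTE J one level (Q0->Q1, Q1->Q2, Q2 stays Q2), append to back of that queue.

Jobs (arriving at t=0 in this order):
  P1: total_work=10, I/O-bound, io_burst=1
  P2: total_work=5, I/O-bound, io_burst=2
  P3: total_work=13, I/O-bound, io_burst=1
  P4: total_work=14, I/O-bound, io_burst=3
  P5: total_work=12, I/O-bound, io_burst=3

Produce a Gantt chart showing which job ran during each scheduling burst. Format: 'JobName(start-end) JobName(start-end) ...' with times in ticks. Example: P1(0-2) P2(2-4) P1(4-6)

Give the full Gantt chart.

Answer: P1(0-1) P2(1-3) P3(3-4) P4(4-6) P5(6-8) P1(8-9) P2(9-11) P3(11-12) P1(12-13) P2(13-14) P3(14-15) P1(15-16) P3(16-17) P1(17-18) P3(18-19) P1(19-20) P3(20-21) P1(21-22) P3(22-23) P1(23-24) P3(24-25) P1(25-26) P3(26-27) P1(27-28) P3(28-29) P3(29-30) P3(30-31) P3(31-32) P4(32-35) P4(35-37) P5(37-40) P5(40-42) P4(42-45) P4(45-47) P5(47-50) P5(50-52) P4(52-54)

Derivation:
t=0-1: P1@Q0 runs 1, rem=9, I/O yield, promote→Q0. Q0=[P2,P3,P4,P5,P1] Q1=[] Q2=[]
t=1-3: P2@Q0 runs 2, rem=3, I/O yield, promote→Q0. Q0=[P3,P4,P5,P1,P2] Q1=[] Q2=[]
t=3-4: P3@Q0 runs 1, rem=12, I/O yield, promote→Q0. Q0=[P4,P5,P1,P2,P3] Q1=[] Q2=[]
t=4-6: P4@Q0 runs 2, rem=12, quantum used, demote→Q1. Q0=[P5,P1,P2,P3] Q1=[P4] Q2=[]
t=6-8: P5@Q0 runs 2, rem=10, quantum used, demote→Q1. Q0=[P1,P2,P3] Q1=[P4,P5] Q2=[]
t=8-9: P1@Q0 runs 1, rem=8, I/O yield, promote→Q0. Q0=[P2,P3,P1] Q1=[P4,P5] Q2=[]
t=9-11: P2@Q0 runs 2, rem=1, I/O yield, promote→Q0. Q0=[P3,P1,P2] Q1=[P4,P5] Q2=[]
t=11-12: P3@Q0 runs 1, rem=11, I/O yield, promote→Q0. Q0=[P1,P2,P3] Q1=[P4,P5] Q2=[]
t=12-13: P1@Q0 runs 1, rem=7, I/O yield, promote→Q0. Q0=[P2,P3,P1] Q1=[P4,P5] Q2=[]
t=13-14: P2@Q0 runs 1, rem=0, completes. Q0=[P3,P1] Q1=[P4,P5] Q2=[]
t=14-15: P3@Q0 runs 1, rem=10, I/O yield, promote→Q0. Q0=[P1,P3] Q1=[P4,P5] Q2=[]
t=15-16: P1@Q0 runs 1, rem=6, I/O yield, promote→Q0. Q0=[P3,P1] Q1=[P4,P5] Q2=[]
t=16-17: P3@Q0 runs 1, rem=9, I/O yield, promote→Q0. Q0=[P1,P3] Q1=[P4,P5] Q2=[]
t=17-18: P1@Q0 runs 1, rem=5, I/O yield, promote→Q0. Q0=[P3,P1] Q1=[P4,P5] Q2=[]
t=18-19: P3@Q0 runs 1, rem=8, I/O yield, promote→Q0. Q0=[P1,P3] Q1=[P4,P5] Q2=[]
t=19-20: P1@Q0 runs 1, rem=4, I/O yield, promote→Q0. Q0=[P3,P1] Q1=[P4,P5] Q2=[]
t=20-21: P3@Q0 runs 1, rem=7, I/O yield, promote→Q0. Q0=[P1,P3] Q1=[P4,P5] Q2=[]
t=21-22: P1@Q0 runs 1, rem=3, I/O yield, promote→Q0. Q0=[P3,P1] Q1=[P4,P5] Q2=[]
t=22-23: P3@Q0 runs 1, rem=6, I/O yield, promote→Q0. Q0=[P1,P3] Q1=[P4,P5] Q2=[]
t=23-24: P1@Q0 runs 1, rem=2, I/O yield, promote→Q0. Q0=[P3,P1] Q1=[P4,P5] Q2=[]
t=24-25: P3@Q0 runs 1, rem=5, I/O yield, promote→Q0. Q0=[P1,P3] Q1=[P4,P5] Q2=[]
t=25-26: P1@Q0 runs 1, rem=1, I/O yield, promote→Q0. Q0=[P3,P1] Q1=[P4,P5] Q2=[]
t=26-27: P3@Q0 runs 1, rem=4, I/O yield, promote→Q0. Q0=[P1,P3] Q1=[P4,P5] Q2=[]
t=27-28: P1@Q0 runs 1, rem=0, completes. Q0=[P3] Q1=[P4,P5] Q2=[]
t=28-29: P3@Q0 runs 1, rem=3, I/O yield, promote→Q0. Q0=[P3] Q1=[P4,P5] Q2=[]
t=29-30: P3@Q0 runs 1, rem=2, I/O yield, promote→Q0. Q0=[P3] Q1=[P4,P5] Q2=[]
t=30-31: P3@Q0 runs 1, rem=1, I/O yield, promote→Q0. Q0=[P3] Q1=[P4,P5] Q2=[]
t=31-32: P3@Q0 runs 1, rem=0, completes. Q0=[] Q1=[P4,P5] Q2=[]
t=32-35: P4@Q1 runs 3, rem=9, I/O yield, promote→Q0. Q0=[P4] Q1=[P5] Q2=[]
t=35-37: P4@Q0 runs 2, rem=7, quantum used, demote→Q1. Q0=[] Q1=[P5,P4] Q2=[]
t=37-40: P5@Q1 runs 3, rem=7, I/O yield, promote→Q0. Q0=[P5] Q1=[P4] Q2=[]
t=40-42: P5@Q0 runs 2, rem=5, quantum used, demote→Q1. Q0=[] Q1=[P4,P5] Q2=[]
t=42-45: P4@Q1 runs 3, rem=4, I/O yield, promote→Q0. Q0=[P4] Q1=[P5] Q2=[]
t=45-47: P4@Q0 runs 2, rem=2, quantum used, demote→Q1. Q0=[] Q1=[P5,P4] Q2=[]
t=47-50: P5@Q1 runs 3, rem=2, I/O yield, promote→Q0. Q0=[P5] Q1=[P4] Q2=[]
t=50-52: P5@Q0 runs 2, rem=0, completes. Q0=[] Q1=[P4] Q2=[]
t=52-54: P4@Q1 runs 2, rem=0, completes. Q0=[] Q1=[] Q2=[]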